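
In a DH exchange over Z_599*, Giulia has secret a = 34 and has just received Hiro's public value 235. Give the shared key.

Shared key K = 235^34 mod 599.
235^1 ≡ 235 (mod 599)
235^2 = (235^1)^2 ≡ 235^2 = 55225 ≡ 117 (mod 599)
235^4 = (235^2)^2 ≡ 117^2 = 13689 ≡ 511 (mod 599)
235^8 = (235^4)^2 ≡ 511^2 = 261121 ≡ 556 (mod 599)
235^16 = (235^8)^2 ≡ 556^2 = 309136 ≡ 52 (mod 599)
235^32 = (235^16)^2 ≡ 52^2 = 2704 ≡ 308 (mod 599)
235^34 = 235^32 · 235^2 ≡ 308 · 117 ≡ 96 (mod 599).

96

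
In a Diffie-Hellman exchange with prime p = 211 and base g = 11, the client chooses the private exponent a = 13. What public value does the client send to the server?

Public value = 11^13 mod 211.
11^1 ≡ 11 (mod 211)
11^2 = (11^1)^2 ≡ 11^2 = 121 ≡ 121 (mod 211)
11^4 = (11^2)^2 ≡ 121^2 = 14641 ≡ 82 (mod 211)
11^8 = (11^4)^2 ≡ 82^2 = 6724 ≡ 183 (mod 211)
11^13 = 11^8 · 11^4 · 11^1 ≡ 183 · 82 · 11 ≡ 64 (mod 211).

64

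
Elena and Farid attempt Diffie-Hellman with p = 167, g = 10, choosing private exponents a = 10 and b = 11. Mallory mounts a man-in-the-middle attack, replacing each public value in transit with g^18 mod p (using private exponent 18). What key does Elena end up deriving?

97

Elena receives Mallory's public value M = 10^18 mod 167 instead of the honest one.
10^1 ≡ 10 (mod 167)
10^2 = (10^1)^2 ≡ 10^2 = 100 ≡ 100 (mod 167)
10^4 = (10^2)^2 ≡ 100^2 = 10000 ≡ 147 (mod 167)
10^8 = (10^4)^2 ≡ 147^2 = 21609 ≡ 66 (mod 167)
10^16 = (10^8)^2 ≡ 66^2 = 4356 ≡ 14 (mod 167)
10^18 = 10^16 · 10^2 ≡ 14 · 100 ≡ 64 (mod 167).
So M = 64. Elena computes K = M^10 mod 167.
64^1 ≡ 64 (mod 167)
64^2 = (64^1)^2 ≡ 64^2 = 4096 ≡ 88 (mod 167)
64^4 = (64^2)^2 ≡ 88^2 = 7744 ≡ 62 (mod 167)
64^8 = (64^4)^2 ≡ 62^2 = 3844 ≡ 3 (mod 167)
64^10 = 64^8 · 64^2 ≡ 3 · 88 ≡ 97 (mod 167).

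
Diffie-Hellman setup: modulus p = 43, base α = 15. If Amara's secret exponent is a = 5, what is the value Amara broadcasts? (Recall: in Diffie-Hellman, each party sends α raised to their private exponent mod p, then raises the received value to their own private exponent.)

38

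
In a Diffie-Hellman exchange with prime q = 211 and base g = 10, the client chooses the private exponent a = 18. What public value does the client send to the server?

Public value = 10^18 (mod 211).
10^1 ≡ 10 (mod 211)
10^2 = (10^1)^2 ≡ 10^2 = 100 ≡ 100 (mod 211)
10^4 = (10^2)^2 ≡ 100^2 = 10000 ≡ 83 (mod 211)
10^8 = (10^4)^2 ≡ 83^2 = 6889 ≡ 137 (mod 211)
10^16 = (10^8)^2 ≡ 137^2 = 18769 ≡ 201 (mod 211)
10^18 = 10^16 · 10^2 ≡ 201 · 100 ≡ 55 (mod 211).

55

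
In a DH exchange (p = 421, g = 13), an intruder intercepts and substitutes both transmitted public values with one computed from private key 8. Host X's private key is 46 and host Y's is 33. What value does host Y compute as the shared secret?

354

Host Y receives an intruder's public value M = 13^8 mod 421 instead of the honest one.
13^1 ≡ 13 (mod 421)
13^2 = (13^1)^2 ≡ 13^2 = 169 ≡ 169 (mod 421)
13^4 = (13^2)^2 ≡ 169^2 = 28561 ≡ 354 (mod 421)
13^8 = (13^4)^2 ≡ 354^2 = 125316 ≡ 279 (mod 421)
So M = 279. Host Y computes K = M^33 mod 421.
279^1 ≡ 279 (mod 421)
279^2 = (279^1)^2 ≡ 279^2 = 77841 ≡ 377 (mod 421)
279^4 = (279^2)^2 ≡ 377^2 = 142129 ≡ 252 (mod 421)
279^8 = (279^4)^2 ≡ 252^2 = 63504 ≡ 354 (mod 421)
279^16 = (279^8)^2 ≡ 354^2 = 125316 ≡ 279 (mod 421)
279^32 = (279^16)^2 ≡ 279^2 = 77841 ≡ 377 (mod 421)
279^33 = 279^32 · 279^1 ≡ 377 · 279 ≡ 354 (mod 421).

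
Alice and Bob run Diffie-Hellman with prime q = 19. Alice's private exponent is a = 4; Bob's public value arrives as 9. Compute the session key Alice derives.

Shared key K = 9^4 mod 19.
9^1 ≡ 9 (mod 19)
9^2 = (9^1)^2 ≡ 9^2 = 81 ≡ 5 (mod 19)
9^4 = (9^2)^2 ≡ 5^2 = 25 ≡ 6 (mod 19)

6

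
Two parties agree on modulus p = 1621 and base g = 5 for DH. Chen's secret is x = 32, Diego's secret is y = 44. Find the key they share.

665

Chen sends A = g^x mod p = 5^32 mod 1621.
5^1 ≡ 5 (mod 1621)
5^2 = (5^1)^2 ≡ 5^2 = 25 ≡ 25 (mod 1621)
5^4 = (5^2)^2 ≡ 25^2 = 625 ≡ 625 (mod 1621)
5^8 = (5^4)^2 ≡ 625^2 = 390625 ≡ 1585 (mod 1621)
5^16 = (5^8)^2 ≡ 1585^2 = 2512225 ≡ 1296 (mod 1621)
5^32 = (5^16)^2 ≡ 1296^2 = 1679616 ≡ 260 (mod 1621)
So A = 260. Diego then computes K = A^y mod p = 260^44 mod 1621.
260^1 ≡ 260 (mod 1621)
260^2 = (260^1)^2 ≡ 260^2 = 67600 ≡ 1139 (mod 1621)
260^4 = (260^2)^2 ≡ 1139^2 = 1297321 ≡ 521 (mod 1621)
260^8 = (260^4)^2 ≡ 521^2 = 271441 ≡ 734 (mod 1621)
260^16 = (260^8)^2 ≡ 734^2 = 538756 ≡ 584 (mod 1621)
260^32 = (260^16)^2 ≡ 584^2 = 341056 ≡ 646 (mod 1621)
260^44 = 260^32 · 260^8 · 260^4 ≡ 646 · 734 · 521 ≡ 665 (mod 1621).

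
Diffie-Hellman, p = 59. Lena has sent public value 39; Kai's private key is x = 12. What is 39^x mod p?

Shared key K = 39^12 mod 59.
39^1 ≡ 39 (mod 59)
39^2 = (39^1)^2 ≡ 39^2 = 1521 ≡ 46 (mod 59)
39^4 = (39^2)^2 ≡ 46^2 = 2116 ≡ 51 (mod 59)
39^8 = (39^4)^2 ≡ 51^2 = 2601 ≡ 5 (mod 59)
39^12 = 39^8 · 39^4 ≡ 5 · 51 ≡ 19 (mod 59).

19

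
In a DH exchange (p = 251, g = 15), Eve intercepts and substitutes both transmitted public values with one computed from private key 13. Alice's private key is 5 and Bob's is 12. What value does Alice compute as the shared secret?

241

Alice receives Eve's public value M = 15^13 mod 251 instead of the honest one.
15^1 ≡ 15 (mod 251)
15^2 = (15^1)^2 ≡ 15^2 = 225 ≡ 225 (mod 251)
15^4 = (15^2)^2 ≡ 225^2 = 50625 ≡ 174 (mod 251)
15^8 = (15^4)^2 ≡ 174^2 = 30276 ≡ 156 (mod 251)
15^13 = 15^8 · 15^4 · 15^1 ≡ 156 · 174 · 15 ≡ 38 (mod 251).
So M = 38. Alice computes K = M^5 mod 251.
38^1 ≡ 38 (mod 251)
38^2 = (38^1)^2 ≡ 38^2 = 1444 ≡ 189 (mod 251)
38^4 = (38^2)^2 ≡ 189^2 = 35721 ≡ 79 (mod 251)
38^5 = 38^4 · 38^1 ≡ 79 · 38 ≡ 241 (mod 251).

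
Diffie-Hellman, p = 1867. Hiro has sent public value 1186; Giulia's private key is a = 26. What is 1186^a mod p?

594

Shared key K = 1186^26 mod 1867.
1186^1 ≡ 1186 (mod 1867)
1186^2 = (1186^1)^2 ≡ 1186^2 = 1406596 ≡ 745 (mod 1867)
1186^4 = (1186^2)^2 ≡ 745^2 = 555025 ≡ 526 (mod 1867)
1186^8 = (1186^4)^2 ≡ 526^2 = 276676 ≡ 360 (mod 1867)
1186^16 = (1186^8)^2 ≡ 360^2 = 129600 ≡ 777 (mod 1867)
1186^26 = 1186^16 · 1186^8 · 1186^2 ≡ 777 · 360 · 745 ≡ 594 (mod 1867).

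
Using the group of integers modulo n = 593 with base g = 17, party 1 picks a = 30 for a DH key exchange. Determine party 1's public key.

Public value = 17^30 (mod 593).
17^1 ≡ 17 (mod 593)
17^2 = (17^1)^2 ≡ 17^2 = 289 ≡ 289 (mod 593)
17^4 = (17^2)^2 ≡ 289^2 = 83521 ≡ 501 (mod 593)
17^8 = (17^4)^2 ≡ 501^2 = 251001 ≡ 162 (mod 593)
17^16 = (17^8)^2 ≡ 162^2 = 26244 ≡ 152 (mod 593)
17^30 = 17^16 · 17^8 · 17^4 · 17^2 ≡ 152 · 162 · 501 · 289 ≡ 517 (mod 593).

517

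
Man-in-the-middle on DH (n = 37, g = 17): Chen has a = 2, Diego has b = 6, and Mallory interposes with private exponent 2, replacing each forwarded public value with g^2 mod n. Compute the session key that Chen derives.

Chen receives Mallory's public value M = 17^2 mod 37 instead of the honest one.
17^1 ≡ 17 (mod 37)
17^2 = (17^1)^2 ≡ 17^2 = 289 ≡ 30 (mod 37)
So M = 30. Chen computes K = M^2 mod 37.
30^1 ≡ 30 (mod 37)
30^2 = (30^1)^2 ≡ 30^2 = 900 ≡ 12 (mod 37)

12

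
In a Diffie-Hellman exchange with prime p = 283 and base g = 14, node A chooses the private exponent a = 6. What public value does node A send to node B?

38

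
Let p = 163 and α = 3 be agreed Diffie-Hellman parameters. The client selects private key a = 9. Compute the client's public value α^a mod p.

Public value = 3^9 mod 163.
3^1 ≡ 3 (mod 163)
3^2 = (3^1)^2 ≡ 3^2 = 9 ≡ 9 (mod 163)
3^4 = (3^2)^2 ≡ 9^2 = 81 ≡ 81 (mod 163)
3^8 = (3^4)^2 ≡ 81^2 = 6561 ≡ 41 (mod 163)
3^9 = 3^8 · 3^1 ≡ 41 · 3 ≡ 123 (mod 163).

123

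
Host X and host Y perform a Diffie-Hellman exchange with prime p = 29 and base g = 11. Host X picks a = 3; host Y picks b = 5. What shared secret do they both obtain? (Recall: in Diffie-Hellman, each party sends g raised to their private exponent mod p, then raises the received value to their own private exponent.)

18

Host Y sends B = g^b mod p = 11^5 mod 29.
11^1 ≡ 11 (mod 29)
11^2 = (11^1)^2 ≡ 11^2 = 121 ≡ 5 (mod 29)
11^4 = (11^2)^2 ≡ 5^2 = 25 ≡ 25 (mod 29)
11^5 = 11^4 · 11^1 ≡ 25 · 11 ≡ 14 (mod 29).
So B = 14. Host X then computes K = B^a mod p = 14^3 mod 29.
14^1 ≡ 14 (mod 29)
14^2 = (14^1)^2 ≡ 14^2 = 196 ≡ 22 (mod 29)
14^3 = 14^2 · 14^1 ≡ 22 · 14 ≡ 18 (mod 29).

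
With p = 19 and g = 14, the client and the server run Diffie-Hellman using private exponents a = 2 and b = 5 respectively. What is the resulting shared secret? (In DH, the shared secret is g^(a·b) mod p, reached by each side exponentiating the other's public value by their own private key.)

5

The client sends A = g^a mod p = 14^2 mod 19.
14^1 ≡ 14 (mod 19)
14^2 = (14^1)^2 ≡ 14^2 = 196 ≡ 6 (mod 19)
So A = 6. The server then computes K = A^b mod p = 6^5 mod 19.
6^1 ≡ 6 (mod 19)
6^2 = (6^1)^2 ≡ 6^2 = 36 ≡ 17 (mod 19)
6^4 = (6^2)^2 ≡ 17^2 = 289 ≡ 4 (mod 19)
6^5 = 6^4 · 6^1 ≡ 4 · 6 ≡ 5 (mod 19).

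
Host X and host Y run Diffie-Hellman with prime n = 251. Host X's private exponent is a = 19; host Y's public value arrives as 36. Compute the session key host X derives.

232

Shared key K = 36^19 mod 251.
36^1 ≡ 36 (mod 251)
36^2 = (36^1)^2 ≡ 36^2 = 1296 ≡ 41 (mod 251)
36^4 = (36^2)^2 ≡ 41^2 = 1681 ≡ 175 (mod 251)
36^8 = (36^4)^2 ≡ 175^2 = 30625 ≡ 3 (mod 251)
36^16 = (36^8)^2 ≡ 3^2 = 9 ≡ 9 (mod 251)
36^19 = 36^16 · 36^2 · 36^1 ≡ 9 · 41 · 36 ≡ 232 (mod 251).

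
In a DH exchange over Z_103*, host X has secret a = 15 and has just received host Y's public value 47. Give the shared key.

Shared key K = 47^15 mod 103.
47^1 ≡ 47 (mod 103)
47^2 = (47^1)^2 ≡ 47^2 = 2209 ≡ 46 (mod 103)
47^4 = (47^2)^2 ≡ 46^2 = 2116 ≡ 56 (mod 103)
47^8 = (47^4)^2 ≡ 56^2 = 3136 ≡ 46 (mod 103)
47^15 = 47^8 · 47^4 · 47^2 · 47^1 ≡ 46 · 56 · 46 · 47 ≡ 102 (mod 103).

102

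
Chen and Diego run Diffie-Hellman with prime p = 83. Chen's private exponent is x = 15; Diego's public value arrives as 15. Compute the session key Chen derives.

Shared key K = 15^15 mod 83.
15^1 ≡ 15 (mod 83)
15^2 = (15^1)^2 ≡ 15^2 = 225 ≡ 59 (mod 83)
15^4 = (15^2)^2 ≡ 59^2 = 3481 ≡ 78 (mod 83)
15^8 = (15^4)^2 ≡ 78^2 = 6084 ≡ 25 (mod 83)
15^15 = 15^8 · 15^4 · 15^2 · 15^1 ≡ 25 · 78 · 59 · 15 ≡ 14 (mod 83).

14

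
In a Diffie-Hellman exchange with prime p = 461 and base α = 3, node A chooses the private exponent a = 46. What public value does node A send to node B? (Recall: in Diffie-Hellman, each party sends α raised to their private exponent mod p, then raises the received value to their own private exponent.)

Public value = 3^{46} \pmod{461}.
3^1 ≡ 3 (mod 461)
3^2 = (3^1)^2 ≡ 3^2 = 9 ≡ 9 (mod 461)
3^4 = (3^2)^2 ≡ 9^2 = 81 ≡ 81 (mod 461)
3^8 = (3^4)^2 ≡ 81^2 = 6561 ≡ 107 (mod 461)
3^16 = (3^8)^2 ≡ 107^2 = 11449 ≡ 385 (mod 461)
3^32 = (3^16)^2 ≡ 385^2 = 148225 ≡ 244 (mod 461)
3^46 = 3^32 · 3^8 · 3^4 · 3^2 ≡ 244 · 107 · 81 · 9 ≡ 347 (mod 461).

347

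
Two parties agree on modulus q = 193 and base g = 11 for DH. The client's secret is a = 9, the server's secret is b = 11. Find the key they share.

20

The client sends A = g^a mod q = 11^9 mod 193.
11^1 ≡ 11 (mod 193)
11^2 = (11^1)^2 ≡ 11^2 = 121 ≡ 121 (mod 193)
11^4 = (11^2)^2 ≡ 121^2 = 14641 ≡ 166 (mod 193)
11^8 = (11^4)^2 ≡ 166^2 = 27556 ≡ 150 (mod 193)
11^9 = 11^8 · 11^1 ≡ 150 · 11 ≡ 106 (mod 193).
So A = 106. The server then computes K = A^b mod q = 106^11 mod 193.
106^1 ≡ 106 (mod 193)
106^2 = (106^1)^2 ≡ 106^2 = 11236 ≡ 42 (mod 193)
106^4 = (106^2)^2 ≡ 42^2 = 1764 ≡ 27 (mod 193)
106^8 = (106^4)^2 ≡ 27^2 = 729 ≡ 150 (mod 193)
106^11 = 106^8 · 106^2 · 106^1 ≡ 150 · 42 · 106 ≡ 20 (mod 193).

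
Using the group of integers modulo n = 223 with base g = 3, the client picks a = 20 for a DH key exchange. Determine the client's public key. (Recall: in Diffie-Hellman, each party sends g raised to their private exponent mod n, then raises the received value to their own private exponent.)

109

Public value = 3^{20} \pmod{223}.
3^1 ≡ 3 (mod 223)
3^2 = (3^1)^2 ≡ 3^2 = 9 ≡ 9 (mod 223)
3^4 = (3^2)^2 ≡ 9^2 = 81 ≡ 81 (mod 223)
3^8 = (3^4)^2 ≡ 81^2 = 6561 ≡ 94 (mod 223)
3^16 = (3^8)^2 ≡ 94^2 = 8836 ≡ 139 (mod 223)
3^20 = 3^16 · 3^4 ≡ 139 · 81 ≡ 109 (mod 223).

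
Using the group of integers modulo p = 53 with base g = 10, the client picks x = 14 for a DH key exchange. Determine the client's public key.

10

Public value = 10^14 mod 53.
10^1 ≡ 10 (mod 53)
10^2 = (10^1)^2 ≡ 10^2 = 100 ≡ 47 (mod 53)
10^4 = (10^2)^2 ≡ 47^2 = 2209 ≡ 36 (mod 53)
10^8 = (10^4)^2 ≡ 36^2 = 1296 ≡ 24 (mod 53)
10^14 = 10^8 · 10^4 · 10^2 ≡ 24 · 36 · 47 ≡ 10 (mod 53).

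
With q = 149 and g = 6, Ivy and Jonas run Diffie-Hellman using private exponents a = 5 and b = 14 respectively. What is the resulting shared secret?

Jonas sends B = g^b mod q = 6^14 mod 149.
6^1 ≡ 6 (mod 149)
6^2 = (6^1)^2 ≡ 6^2 = 36 ≡ 36 (mod 149)
6^4 = (6^2)^2 ≡ 36^2 = 1296 ≡ 104 (mod 149)
6^8 = (6^4)^2 ≡ 104^2 = 10816 ≡ 88 (mod 149)
6^14 = 6^8 · 6^4 · 6^2 ≡ 88 · 104 · 36 ≡ 33 (mod 149).
So B = 33. Ivy then computes K = B^a mod q = 33^5 mod 149.
33^1 ≡ 33 (mod 149)
33^2 = (33^1)^2 ≡ 33^2 = 1089 ≡ 46 (mod 149)
33^4 = (33^2)^2 ≡ 46^2 = 2116 ≡ 30 (mod 149)
33^5 = 33^4 · 33^1 ≡ 30 · 33 ≡ 96 (mod 149).

96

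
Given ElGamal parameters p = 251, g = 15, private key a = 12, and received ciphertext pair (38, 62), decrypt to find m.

128

Shared mask s = c₁^a mod p = 38^12 mod 251.
38^1 ≡ 38 (mod 251)
38^2 = (38^1)^2 ≡ 38^2 = 1444 ≡ 189 (mod 251)
38^4 = (38^2)^2 ≡ 189^2 = 35721 ≡ 79 (mod 251)
38^8 = (38^4)^2 ≡ 79^2 = 6241 ≡ 217 (mod 251)
38^12 = 38^8 · 38^4 ≡ 217 · 79 ≡ 75 (mod 251).
So s = 75; s⁻¹ ≡ 164 (mod 251).
m = c₂ · s⁻¹ mod 251 = 62 · 164 mod 251 = 128.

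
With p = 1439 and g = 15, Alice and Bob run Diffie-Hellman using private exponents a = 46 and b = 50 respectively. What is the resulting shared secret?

Alice sends A = g^a mod p = 15^46 mod 1439.
15^1 ≡ 15 (mod 1439)
15^2 = (15^1)^2 ≡ 15^2 = 225 ≡ 225 (mod 1439)
15^4 = (15^2)^2 ≡ 225^2 = 50625 ≡ 260 (mod 1439)
15^8 = (15^4)^2 ≡ 260^2 = 67600 ≡ 1406 (mod 1439)
15^16 = (15^8)^2 ≡ 1406^2 = 1976836 ≡ 1089 (mod 1439)
15^32 = (15^16)^2 ≡ 1089^2 = 1185921 ≡ 185 (mod 1439)
15^46 = 15^32 · 15^8 · 15^4 · 15^2 ≡ 185 · 1406 · 260 · 225 ≡ 32 (mod 1439).
So A = 32. Bob then computes K = A^b mod p = 32^50 mod 1439.
32^1 ≡ 32 (mod 1439)
32^2 = (32^1)^2 ≡ 32^2 = 1024 ≡ 1024 (mod 1439)
32^4 = (32^2)^2 ≡ 1024^2 = 1048576 ≡ 984 (mod 1439)
32^8 = (32^4)^2 ≡ 984^2 = 968256 ≡ 1248 (mod 1439)
32^16 = (32^8)^2 ≡ 1248^2 = 1557504 ≡ 506 (mod 1439)
32^32 = (32^16)^2 ≡ 506^2 = 256036 ≡ 1333 (mod 1439)
32^50 = 32^32 · 32^16 · 32^2 ≡ 1333 · 506 · 1024 ≡ 488 (mod 1439).

488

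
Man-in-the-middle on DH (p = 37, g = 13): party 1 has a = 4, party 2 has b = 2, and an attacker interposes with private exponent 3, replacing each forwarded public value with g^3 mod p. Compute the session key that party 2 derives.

11

Party 2 receives an attacker's public value M = 13^3 mod 37 instead of the honest one.
13^1 ≡ 13 (mod 37)
13^2 = (13^1)^2 ≡ 13^2 = 169 ≡ 21 (mod 37)
13^3 = 13^2 · 13^1 ≡ 21 · 13 ≡ 14 (mod 37).
So M = 14. Party 2 computes K = M^2 mod 37.
14^1 ≡ 14 (mod 37)
14^2 = (14^1)^2 ≡ 14^2 = 196 ≡ 11 (mod 37)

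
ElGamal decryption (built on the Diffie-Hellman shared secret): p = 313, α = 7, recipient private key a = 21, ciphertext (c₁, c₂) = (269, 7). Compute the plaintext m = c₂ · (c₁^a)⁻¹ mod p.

231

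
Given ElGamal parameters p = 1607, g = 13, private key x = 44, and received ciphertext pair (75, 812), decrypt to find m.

289

Shared mask s = c₁^x mod p = 75^44 mod 1607.
75^1 ≡ 75 (mod 1607)
75^2 = (75^1)^2 ≡ 75^2 = 5625 ≡ 804 (mod 1607)
75^4 = (75^2)^2 ≡ 804^2 = 646416 ≡ 402 (mod 1607)
75^8 = (75^4)^2 ≡ 402^2 = 161604 ≡ 904 (mod 1607)
75^16 = (75^8)^2 ≡ 904^2 = 817216 ≡ 860 (mod 1607)
75^32 = (75^16)^2 ≡ 860^2 = 739600 ≡ 380 (mod 1607)
75^44 = 75^32 · 75^8 · 75^4 ≡ 380 · 904 · 402 ≡ 709 (mod 1607).
So s = 709; s⁻¹ ≡ 34 (mod 1607).
m = c₂ · s⁻¹ mod 1607 = 812 · 34 mod 1607 = 289.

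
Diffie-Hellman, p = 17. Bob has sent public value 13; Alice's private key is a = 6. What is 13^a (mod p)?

16

Shared key K = 13^6 mod 17.
13^1 ≡ 13 (mod 17)
13^2 = (13^1)^2 ≡ 13^2 = 169 ≡ 16 (mod 17)
13^4 = (13^2)^2 ≡ 16^2 = 256 ≡ 1 (mod 17)
13^6 = 13^4 · 13^2 ≡ 1 · 16 ≡ 16 (mod 17).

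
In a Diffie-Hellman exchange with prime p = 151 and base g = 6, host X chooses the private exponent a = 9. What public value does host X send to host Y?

107

Public value = 6^9 mod 151.
6^1 ≡ 6 (mod 151)
6^2 = (6^1)^2 ≡ 6^2 = 36 ≡ 36 (mod 151)
6^4 = (6^2)^2 ≡ 36^2 = 1296 ≡ 88 (mod 151)
6^8 = (6^4)^2 ≡ 88^2 = 7744 ≡ 43 (mod 151)
6^9 = 6^8 · 6^1 ≡ 43 · 6 ≡ 107 (mod 151).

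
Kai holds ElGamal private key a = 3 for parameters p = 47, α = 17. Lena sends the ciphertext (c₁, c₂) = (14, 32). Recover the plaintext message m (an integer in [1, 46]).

7

Shared mask s = c₁^a mod p = 14^3 mod 47.
14^1 ≡ 14 (mod 47)
14^2 = (14^1)^2 ≡ 14^2 = 196 ≡ 8 (mod 47)
14^3 = 14^2 · 14^1 ≡ 8 · 14 ≡ 18 (mod 47).
So s = 18; s⁻¹ ≡ 34 (mod 47).
m = c₂ · s⁻¹ mod 47 = 32 · 34 mod 47 = 7.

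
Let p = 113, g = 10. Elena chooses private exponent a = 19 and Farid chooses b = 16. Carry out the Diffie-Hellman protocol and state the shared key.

30

Elena sends A = g^a mod p = 10^19 mod 113.
10^1 ≡ 10 (mod 113)
10^2 = (10^1)^2 ≡ 10^2 = 100 ≡ 100 (mod 113)
10^4 = (10^2)^2 ≡ 100^2 = 10000 ≡ 56 (mod 113)
10^8 = (10^4)^2 ≡ 56^2 = 3136 ≡ 85 (mod 113)
10^16 = (10^8)^2 ≡ 85^2 = 7225 ≡ 106 (mod 113)
10^19 = 10^16 · 10^2 · 10^1 ≡ 106 · 100 · 10 ≡ 6 (mod 113).
So A = 6. Farid then computes K = A^b mod p = 6^16 mod 113.
6^1 ≡ 6 (mod 113)
6^2 = (6^1)^2 ≡ 6^2 = 36 ≡ 36 (mod 113)
6^4 = (6^2)^2 ≡ 36^2 = 1296 ≡ 53 (mod 113)
6^8 = (6^4)^2 ≡ 53^2 = 2809 ≡ 97 (mod 113)
6^16 = (6^8)^2 ≡ 97^2 = 9409 ≡ 30 (mod 113)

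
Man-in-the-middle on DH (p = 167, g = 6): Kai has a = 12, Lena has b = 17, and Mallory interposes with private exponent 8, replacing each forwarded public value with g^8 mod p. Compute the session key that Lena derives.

62

Lena receives Mallory's public value M = 6^8 mod 167 instead of the honest one.
6^1 ≡ 6 (mod 167)
6^2 = (6^1)^2 ≡ 6^2 = 36 ≡ 36 (mod 167)
6^4 = (6^2)^2 ≡ 36^2 = 1296 ≡ 127 (mod 167)
6^8 = (6^4)^2 ≡ 127^2 = 16129 ≡ 97 (mod 167)
So M = 97. Lena computes K = M^17 mod 167.
97^1 ≡ 97 (mod 167)
97^2 = (97^1)^2 ≡ 97^2 = 9409 ≡ 57 (mod 167)
97^4 = (97^2)^2 ≡ 57^2 = 3249 ≡ 76 (mod 167)
97^8 = (97^4)^2 ≡ 76^2 = 5776 ≡ 98 (mod 167)
97^16 = (97^8)^2 ≡ 98^2 = 9604 ≡ 85 (mod 167)
97^17 = 97^16 · 97^1 ≡ 85 · 97 ≡ 62 (mod 167).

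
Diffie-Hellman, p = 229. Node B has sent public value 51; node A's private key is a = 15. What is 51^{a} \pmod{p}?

43

Shared key K = 51^15 mod 229.
51^1 ≡ 51 (mod 229)
51^2 = (51^1)^2 ≡ 51^2 = 2601 ≡ 82 (mod 229)
51^4 = (51^2)^2 ≡ 82^2 = 6724 ≡ 83 (mod 229)
51^8 = (51^4)^2 ≡ 83^2 = 6889 ≡ 19 (mod 229)
51^15 = 51^8 · 51^4 · 51^2 · 51^1 ≡ 19 · 83 · 82 · 51 ≡ 43 (mod 229).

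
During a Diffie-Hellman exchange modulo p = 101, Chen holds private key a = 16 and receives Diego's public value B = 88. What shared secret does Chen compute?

Shared key K = 88^16 mod 101.
88^1 ≡ 88 (mod 101)
88^2 = (88^1)^2 ≡ 88^2 = 7744 ≡ 68 (mod 101)
88^4 = (88^2)^2 ≡ 68^2 = 4624 ≡ 79 (mod 101)
88^8 = (88^4)^2 ≡ 79^2 = 6241 ≡ 80 (mod 101)
88^16 = (88^8)^2 ≡ 80^2 = 6400 ≡ 37 (mod 101)

37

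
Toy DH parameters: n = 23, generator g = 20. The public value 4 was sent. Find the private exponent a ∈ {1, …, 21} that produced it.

Try successive powers of 20 modulo 23:
20^1 ≡ 20
20^2 ≡ 9
20^3 ≡ 19
20^4 ≡ 12
20^5 ≡ 10
20^6 ≡ 16
20^7 ≡ 21
20^8 ≡ 6
20^9 ≡ 5
20^10 ≡ 8
20^11 ≡ 22
20^12 ≡ 3
20^13 ≡ 14
20^14 ≡ 4
Found: a = 14.

14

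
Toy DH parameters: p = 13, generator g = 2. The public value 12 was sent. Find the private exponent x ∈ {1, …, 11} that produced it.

6

Try successive powers of 2 modulo 13:
2^1 ≡ 2
2^2 ≡ 4
2^3 ≡ 8
2^4 ≡ 3
2^5 ≡ 6
2^6 ≡ 12
Found: x = 6.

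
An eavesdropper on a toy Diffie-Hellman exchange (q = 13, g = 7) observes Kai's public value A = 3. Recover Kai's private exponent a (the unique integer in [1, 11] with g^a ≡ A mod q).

Try successive powers of 7 modulo 13:
7^1 ≡ 7
7^2 ≡ 10
7^3 ≡ 5
7^4 ≡ 9
7^5 ≡ 11
7^6 ≡ 12
7^7 ≡ 6
7^8 ≡ 3
Found: a = 8.

8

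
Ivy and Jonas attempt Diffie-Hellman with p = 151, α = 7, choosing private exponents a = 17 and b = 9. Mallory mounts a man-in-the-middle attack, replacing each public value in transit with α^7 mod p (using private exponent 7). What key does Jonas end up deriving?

Jonas receives Mallory's public value M = 7^7 mod 151 instead of the honest one.
7^1 ≡ 7 (mod 151)
7^2 = (7^1)^2 ≡ 7^2 = 49 ≡ 49 (mod 151)
7^4 = (7^2)^2 ≡ 49^2 = 2401 ≡ 136 (mod 151)
7^7 = 7^4 · 7^2 · 7^1 ≡ 136 · 49 · 7 ≡ 140 (mod 151).
So M = 140. Jonas computes K = M^9 mod 151.
140^1 ≡ 140 (mod 151)
140^2 = (140^1)^2 ≡ 140^2 = 19600 ≡ 121 (mod 151)
140^4 = (140^2)^2 ≡ 121^2 = 14641 ≡ 145 (mod 151)
140^8 = (140^4)^2 ≡ 145^2 = 21025 ≡ 36 (mod 151)
140^9 = 140^8 · 140^1 ≡ 36 · 140 ≡ 57 (mod 151).

57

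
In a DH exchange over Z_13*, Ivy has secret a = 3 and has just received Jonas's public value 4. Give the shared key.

12

Shared key K = 4^3 mod 13.
4^1 ≡ 4 (mod 13)
4^2 = (4^1)^2 ≡ 4^2 = 16 ≡ 3 (mod 13)
4^3 = 4^2 · 4^1 ≡ 3 · 4 ≡ 12 (mod 13).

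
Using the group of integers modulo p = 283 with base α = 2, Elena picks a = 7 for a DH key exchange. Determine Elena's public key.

128

Public value = 2^7 mod 283.
2^1 ≡ 2 (mod 283)
2^2 = (2^1)^2 ≡ 2^2 = 4 ≡ 4 (mod 283)
2^4 = (2^2)^2 ≡ 4^2 = 16 ≡ 16 (mod 283)
2^7 = 2^4 · 2^2 · 2^1 ≡ 16 · 4 · 2 ≡ 128 (mod 283).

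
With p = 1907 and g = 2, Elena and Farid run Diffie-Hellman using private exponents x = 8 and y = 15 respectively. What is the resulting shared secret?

225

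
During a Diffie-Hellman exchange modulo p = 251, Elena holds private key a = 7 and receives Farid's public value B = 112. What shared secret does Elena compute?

155

Shared key K = 112^7 mod 251.
112^1 ≡ 112 (mod 251)
112^2 = (112^1)^2 ≡ 112^2 = 12544 ≡ 245 (mod 251)
112^4 = (112^2)^2 ≡ 245^2 = 60025 ≡ 36 (mod 251)
112^7 = 112^4 · 112^2 · 112^1 ≡ 36 · 245 · 112 ≡ 155 (mod 251).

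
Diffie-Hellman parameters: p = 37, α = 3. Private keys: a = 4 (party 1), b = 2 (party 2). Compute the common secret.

Party 1 sends A = α^a mod p = 3^4 mod 37.
3^1 ≡ 3 (mod 37)
3^2 = (3^1)^2 ≡ 3^2 = 9 ≡ 9 (mod 37)
3^4 = (3^2)^2 ≡ 9^2 = 81 ≡ 7 (mod 37)
So A = 7. Party 2 then computes K = A^b mod p = 7^2 mod 37.
7^1 ≡ 7 (mod 37)
7^2 = (7^1)^2 ≡ 7^2 = 49 ≡ 12 (mod 37)

12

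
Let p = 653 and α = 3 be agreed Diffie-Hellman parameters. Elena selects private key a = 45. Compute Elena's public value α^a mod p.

615

Public value = 3^45 mod 653.
3^1 ≡ 3 (mod 653)
3^2 = (3^1)^2 ≡ 3^2 = 9 ≡ 9 (mod 653)
3^4 = (3^2)^2 ≡ 9^2 = 81 ≡ 81 (mod 653)
3^8 = (3^4)^2 ≡ 81^2 = 6561 ≡ 31 (mod 653)
3^16 = (3^8)^2 ≡ 31^2 = 961 ≡ 308 (mod 653)
3^32 = (3^16)^2 ≡ 308^2 = 94864 ≡ 179 (mod 653)
3^45 = 3^32 · 3^8 · 3^4 · 3^1 ≡ 179 · 31 · 81 · 3 ≡ 615 (mod 653).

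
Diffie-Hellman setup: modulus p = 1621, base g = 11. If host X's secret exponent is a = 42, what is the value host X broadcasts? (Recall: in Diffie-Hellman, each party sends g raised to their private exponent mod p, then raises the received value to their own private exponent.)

1478

Public value = 11^42 (mod 1621).
11^1 ≡ 11 (mod 1621)
11^2 = (11^1)^2 ≡ 11^2 = 121 ≡ 121 (mod 1621)
11^4 = (11^2)^2 ≡ 121^2 = 14641 ≡ 52 (mod 1621)
11^8 = (11^4)^2 ≡ 52^2 = 2704 ≡ 1083 (mod 1621)
11^16 = (11^8)^2 ≡ 1083^2 = 1172889 ≡ 906 (mod 1621)
11^32 = (11^16)^2 ≡ 906^2 = 820836 ≡ 610 (mod 1621)
11^42 = 11^32 · 11^8 · 11^2 ≡ 610 · 1083 · 121 ≡ 1478 (mod 1621).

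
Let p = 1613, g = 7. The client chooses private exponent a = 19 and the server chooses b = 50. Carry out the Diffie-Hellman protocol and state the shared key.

The server sends B = g^b mod p = 7^50 mod 1613.
7^1 ≡ 7 (mod 1613)
7^2 = (7^1)^2 ≡ 7^2 = 49 ≡ 49 (mod 1613)
7^4 = (7^2)^2 ≡ 49^2 = 2401 ≡ 788 (mod 1613)
7^8 = (7^4)^2 ≡ 788^2 = 620944 ≡ 1552 (mod 1613)
7^16 = (7^8)^2 ≡ 1552^2 = 2408704 ≡ 495 (mod 1613)
7^32 = (7^16)^2 ≡ 495^2 = 245025 ≡ 1462 (mod 1613)
7^50 = 7^32 · 7^16 · 7^2 ≡ 1462 · 495 · 49 ≡ 618 (mod 1613).
So B = 618. The client then computes K = B^a mod p = 618^19 mod 1613.
618^1 ≡ 618 (mod 1613)
618^2 = (618^1)^2 ≡ 618^2 = 381924 ≡ 1256 (mod 1613)
618^4 = (618^2)^2 ≡ 1256^2 = 1577536 ≡ 22 (mod 1613)
618^8 = (618^4)^2 ≡ 22^2 = 484 ≡ 484 (mod 1613)
618^16 = (618^8)^2 ≡ 484^2 = 234256 ≡ 371 (mod 1613)
618^19 = 618^16 · 618^2 · 618^1 ≡ 371 · 1256 · 618 ≡ 1052 (mod 1613).

1052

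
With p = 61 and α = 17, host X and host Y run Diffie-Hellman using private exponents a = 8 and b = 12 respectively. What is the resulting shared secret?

9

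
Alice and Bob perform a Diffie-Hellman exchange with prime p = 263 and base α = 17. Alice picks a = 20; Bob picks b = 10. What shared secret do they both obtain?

Alice sends A = α^a mod p = 17^20 mod 263.
17^1 ≡ 17 (mod 263)
17^2 = (17^1)^2 ≡ 17^2 = 289 ≡ 26 (mod 263)
17^4 = (17^2)^2 ≡ 26^2 = 676 ≡ 150 (mod 263)
17^8 = (17^4)^2 ≡ 150^2 = 22500 ≡ 145 (mod 263)
17^16 = (17^8)^2 ≡ 145^2 = 21025 ≡ 248 (mod 263)
17^20 = 17^16 · 17^4 ≡ 248 · 150 ≡ 117 (mod 263).
So A = 117. Bob then computes K = A^b mod p = 117^10 mod 263.
117^1 ≡ 117 (mod 263)
117^2 = (117^1)^2 ≡ 117^2 = 13689 ≡ 13 (mod 263)
117^4 = (117^2)^2 ≡ 13^2 = 169 ≡ 169 (mod 263)
117^8 = (117^4)^2 ≡ 169^2 = 28561 ≡ 157 (mod 263)
117^10 = 117^8 · 117^2 ≡ 157 · 13 ≡ 200 (mod 263).

200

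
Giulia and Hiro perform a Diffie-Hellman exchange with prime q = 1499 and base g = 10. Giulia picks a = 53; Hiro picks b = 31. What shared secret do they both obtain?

Hiro sends B = g^b mod q = 10^31 mod 1499.
10^1 ≡ 10 (mod 1499)
10^2 = (10^1)^2 ≡ 10^2 = 100 ≡ 100 (mod 1499)
10^4 = (10^2)^2 ≡ 100^2 = 10000 ≡ 1006 (mod 1499)
10^8 = (10^4)^2 ≡ 1006^2 = 1012036 ≡ 211 (mod 1499)
10^16 = (10^8)^2 ≡ 211^2 = 44521 ≡ 1050 (mod 1499)
10^31 = 10^16 · 10^8 · 10^4 · 10^2 · 10^1 ≡ 1050 · 211 · 1006 · 100 · 10 ≡ 823 (mod 1499).
So B = 823. Giulia then computes K = B^a mod q = 823^53 mod 1499.
823^1 ≡ 823 (mod 1499)
823^2 = (823^1)^2 ≡ 823^2 = 677329 ≡ 1280 (mod 1499)
823^4 = (823^2)^2 ≡ 1280^2 = 1638400 ≡ 1492 (mod 1499)
823^8 = (823^4)^2 ≡ 1492^2 = 2226064 ≡ 49 (mod 1499)
823^16 = (823^8)^2 ≡ 49^2 = 2401 ≡ 902 (mod 1499)
823^32 = (823^16)^2 ≡ 902^2 = 813604 ≡ 1146 (mod 1499)
823^53 = 823^32 · 823^16 · 823^4 · 823^1 ≡ 1146 · 902 · 1492 · 823 ≡ 173 (mod 1499).

173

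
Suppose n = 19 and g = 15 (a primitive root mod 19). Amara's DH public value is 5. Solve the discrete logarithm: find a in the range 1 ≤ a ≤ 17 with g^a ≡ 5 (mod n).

Try successive powers of 15 modulo 19:
15^1 ≡ 15
15^2 ≡ 16
15^3 ≡ 12
15^4 ≡ 9
15^5 ≡ 2
15^6 ≡ 11
15^7 ≡ 13
15^8 ≡ 5
Found: a = 8.

8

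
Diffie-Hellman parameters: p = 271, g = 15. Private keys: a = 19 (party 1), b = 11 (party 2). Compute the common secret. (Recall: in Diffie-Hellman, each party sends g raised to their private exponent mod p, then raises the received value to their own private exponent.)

210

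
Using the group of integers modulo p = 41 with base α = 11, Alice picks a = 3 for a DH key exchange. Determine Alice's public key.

Public value = 11^3 (mod 41).
11^1 ≡ 11 (mod 41)
11^2 = (11^1)^2 ≡ 11^2 = 121 ≡ 39 (mod 41)
11^3 = 11^2 · 11^1 ≡ 39 · 11 ≡ 19 (mod 41).

19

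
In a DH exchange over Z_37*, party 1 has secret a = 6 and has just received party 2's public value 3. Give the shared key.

26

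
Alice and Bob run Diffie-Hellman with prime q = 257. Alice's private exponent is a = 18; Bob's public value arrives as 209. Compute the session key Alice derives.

Shared key K = 209^18 mod 257.
209^1 ≡ 209 (mod 257)
209^2 = (209^1)^2 ≡ 209^2 = 43681 ≡ 248 (mod 257)
209^4 = (209^2)^2 ≡ 248^2 = 61504 ≡ 81 (mod 257)
209^8 = (209^4)^2 ≡ 81^2 = 6561 ≡ 136 (mod 257)
209^16 = (209^8)^2 ≡ 136^2 = 18496 ≡ 249 (mod 257)
209^18 = 209^16 · 209^2 ≡ 249 · 248 ≡ 72 (mod 257).

72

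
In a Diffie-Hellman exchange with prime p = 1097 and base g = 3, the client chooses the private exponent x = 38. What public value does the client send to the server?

369

Public value = 3^{38} \pmod{1097}.
3^1 ≡ 3 (mod 1097)
3^2 = (3^1)^2 ≡ 3^2 = 9 ≡ 9 (mod 1097)
3^4 = (3^2)^2 ≡ 9^2 = 81 ≡ 81 (mod 1097)
3^8 = (3^4)^2 ≡ 81^2 = 6561 ≡ 1076 (mod 1097)
3^16 = (3^8)^2 ≡ 1076^2 = 1157776 ≡ 441 (mod 1097)
3^32 = (3^16)^2 ≡ 441^2 = 194481 ≡ 312 (mod 1097)
3^38 = 3^32 · 3^4 · 3^2 ≡ 312 · 81 · 9 ≡ 369 (mod 1097).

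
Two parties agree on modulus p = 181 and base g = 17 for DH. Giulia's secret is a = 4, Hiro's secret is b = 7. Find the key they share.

Giulia sends A = g^a mod p = 17^4 mod 181.
17^1 ≡ 17 (mod 181)
17^2 = (17^1)^2 ≡ 17^2 = 289 ≡ 108 (mod 181)
17^4 = (17^2)^2 ≡ 108^2 = 11664 ≡ 80 (mod 181)
So A = 80. Hiro then computes K = A^b mod p = 80^7 mod 181.
80^1 ≡ 80 (mod 181)
80^2 = (80^1)^2 ≡ 80^2 = 6400 ≡ 65 (mod 181)
80^4 = (80^2)^2 ≡ 65^2 = 4225 ≡ 62 (mod 181)
80^7 = 80^4 · 80^2 · 80^1 ≡ 62 · 65 · 80 ≡ 39 (mod 181).

39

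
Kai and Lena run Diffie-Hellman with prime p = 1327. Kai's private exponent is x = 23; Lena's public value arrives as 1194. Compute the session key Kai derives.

935

Shared key K = 1194^23 mod 1327.
1194^1 ≡ 1194 (mod 1327)
1194^2 = (1194^1)^2 ≡ 1194^2 = 1425636 ≡ 438 (mod 1327)
1194^4 = (1194^2)^2 ≡ 438^2 = 191844 ≡ 756 (mod 1327)
1194^8 = (1194^4)^2 ≡ 756^2 = 571536 ≡ 926 (mod 1327)
1194^16 = (1194^8)^2 ≡ 926^2 = 857476 ≡ 234 (mod 1327)
1194^23 = 1194^16 · 1194^4 · 1194^2 · 1194^1 ≡ 234 · 756 · 438 · 1194 ≡ 935 (mod 1327).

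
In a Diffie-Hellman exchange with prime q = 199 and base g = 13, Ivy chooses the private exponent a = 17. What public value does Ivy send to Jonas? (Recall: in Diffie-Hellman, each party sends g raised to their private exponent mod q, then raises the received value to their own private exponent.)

Public value = 13^17 mod 199.
13^1 ≡ 13 (mod 199)
13^2 = (13^1)^2 ≡ 13^2 = 169 ≡ 169 (mod 199)
13^4 = (13^2)^2 ≡ 169^2 = 28561 ≡ 104 (mod 199)
13^8 = (13^4)^2 ≡ 104^2 = 10816 ≡ 70 (mod 199)
13^16 = (13^8)^2 ≡ 70^2 = 4900 ≡ 124 (mod 199)
13^17 = 13^16 · 13^1 ≡ 124 · 13 ≡ 20 (mod 199).

20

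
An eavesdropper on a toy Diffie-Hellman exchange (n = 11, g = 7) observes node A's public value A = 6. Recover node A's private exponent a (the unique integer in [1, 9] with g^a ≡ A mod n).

Try successive powers of 7 modulo 11:
7^1 ≡ 7
7^2 ≡ 5
7^3 ≡ 2
7^4 ≡ 3
7^5 ≡ 10
7^6 ≡ 4
7^7 ≡ 6
Found: a = 7.

7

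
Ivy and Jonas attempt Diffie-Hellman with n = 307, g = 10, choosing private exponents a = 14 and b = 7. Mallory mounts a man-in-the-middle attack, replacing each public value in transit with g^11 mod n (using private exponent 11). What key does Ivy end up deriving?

Ivy receives Mallory's public value M = 10^11 mod 307 instead of the honest one.
10^1 ≡ 10 (mod 307)
10^2 = (10^1)^2 ≡ 10^2 = 100 ≡ 100 (mod 307)
10^4 = (10^2)^2 ≡ 100^2 = 10000 ≡ 176 (mod 307)
10^8 = (10^4)^2 ≡ 176^2 = 30976 ≡ 276 (mod 307)
10^11 = 10^8 · 10^2 · 10^1 ≡ 276 · 100 · 10 ≡ 7 (mod 307).
So M = 7. Ivy computes K = M^14 mod 307.
7^1 ≡ 7 (mod 307)
7^2 = (7^1)^2 ≡ 7^2 = 49 ≡ 49 (mod 307)
7^4 = (7^2)^2 ≡ 49^2 = 2401 ≡ 252 (mod 307)
7^8 = (7^4)^2 ≡ 252^2 = 63504 ≡ 262 (mod 307)
7^14 = 7^8 · 7^4 · 7^2 ≡ 262 · 252 · 49 ≡ 10 (mod 307).

10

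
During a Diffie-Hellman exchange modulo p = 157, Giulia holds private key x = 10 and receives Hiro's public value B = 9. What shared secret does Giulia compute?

132

Shared key K = 9^10 mod 157.
9^1 ≡ 9 (mod 157)
9^2 = (9^1)^2 ≡ 9^2 = 81 ≡ 81 (mod 157)
9^4 = (9^2)^2 ≡ 81^2 = 6561 ≡ 124 (mod 157)
9^8 = (9^4)^2 ≡ 124^2 = 15376 ≡ 147 (mod 157)
9^10 = 9^8 · 9^2 ≡ 147 · 81 ≡ 132 (mod 157).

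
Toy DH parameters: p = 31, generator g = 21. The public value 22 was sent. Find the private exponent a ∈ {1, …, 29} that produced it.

Try successive powers of 21 modulo 31:
21^1 ≡ 21
21^2 ≡ 7
21^3 ≡ 23
21^4 ≡ 18
21^5 ≡ 6
21^6 ≡ 2
21^7 ≡ 11
21^8 ≡ 14
21^9 ≡ 15
21^10 ≡ 5
21^11 ≡ 12
21^12 ≡ 4
21^13 ≡ 22
Found: a = 13.

13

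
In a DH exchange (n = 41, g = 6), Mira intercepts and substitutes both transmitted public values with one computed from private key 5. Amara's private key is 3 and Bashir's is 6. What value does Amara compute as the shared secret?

Amara receives Mira's public value M = 6^5 mod 41 instead of the honest one.
6^1 ≡ 6 (mod 41)
6^2 = (6^1)^2 ≡ 6^2 = 36 ≡ 36 (mod 41)
6^4 = (6^2)^2 ≡ 36^2 = 1296 ≡ 25 (mod 41)
6^5 = 6^4 · 6^1 ≡ 25 · 6 ≡ 27 (mod 41).
So M = 27. Amara computes K = M^3 mod 41.
27^1 ≡ 27 (mod 41)
27^2 = (27^1)^2 ≡ 27^2 = 729 ≡ 32 (mod 41)
27^3 = 27^2 · 27^1 ≡ 32 · 27 ≡ 3 (mod 41).

3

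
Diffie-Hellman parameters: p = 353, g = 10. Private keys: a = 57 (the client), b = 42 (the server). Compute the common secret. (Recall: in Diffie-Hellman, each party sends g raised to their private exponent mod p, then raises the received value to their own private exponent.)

The server sends B = g^b mod p = 10^42 mod 353.
10^1 ≡ 10 (mod 353)
10^2 = (10^1)^2 ≡ 10^2 = 100 ≡ 100 (mod 353)
10^4 = (10^2)^2 ≡ 100^2 = 10000 ≡ 116 (mod 353)
10^8 = (10^4)^2 ≡ 116^2 = 13456 ≡ 42 (mod 353)
10^16 = (10^8)^2 ≡ 42^2 = 1764 ≡ 352 (mod 353)
10^32 = (10^16)^2 ≡ 352^2 = 123904 ≡ 1 (mod 353)
10^42 = 10^32 · 10^8 · 10^2 ≡ 1 · 42 · 100 ≡ 317 (mod 353).
So B = 317. The client then computes K = B^a mod p = 317^57 mod 353.
317^1 ≡ 317 (mod 353)
317^2 = (317^1)^2 ≡ 317^2 = 100489 ≡ 237 (mod 353)
317^4 = (317^2)^2 ≡ 237^2 = 56169 ≡ 42 (mod 353)
317^8 = (317^4)^2 ≡ 42^2 = 1764 ≡ 352 (mod 353)
317^16 = (317^8)^2 ≡ 352^2 = 123904 ≡ 1 (mod 353)
317^32 = (317^16)^2 ≡ 1^2 = 1 ≡ 1 (mod 353)
317^57 = 317^32 · 317^16 · 317^8 · 317^1 ≡ 1 · 1 · 352 · 317 ≡ 36 (mod 353).

36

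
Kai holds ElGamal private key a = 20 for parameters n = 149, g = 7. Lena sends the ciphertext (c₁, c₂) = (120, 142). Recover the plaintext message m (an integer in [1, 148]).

Shared mask s = c₁^a mod n = 120^20 mod 149.
120^1 ≡ 120 (mod 149)
120^2 = (120^1)^2 ≡ 120^2 = 14400 ≡ 96 (mod 149)
120^4 = (120^2)^2 ≡ 96^2 = 9216 ≡ 127 (mod 149)
120^8 = (120^4)^2 ≡ 127^2 = 16129 ≡ 37 (mod 149)
120^16 = (120^8)^2 ≡ 37^2 = 1369 ≡ 28 (mod 149)
120^20 = 120^16 · 120^4 ≡ 28 · 127 ≡ 129 (mod 149).
So s = 129; s⁻¹ ≡ 67 (mod 149).
m = c₂ · s⁻¹ mod 149 = 142 · 67 mod 149 = 127.

127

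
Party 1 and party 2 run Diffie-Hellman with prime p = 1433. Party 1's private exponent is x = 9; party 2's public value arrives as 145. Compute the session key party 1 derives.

1116

Shared key K = 145^9 mod 1433.
145^1 ≡ 145 (mod 1433)
145^2 = (145^1)^2 ≡ 145^2 = 21025 ≡ 963 (mod 1433)
145^4 = (145^2)^2 ≡ 963^2 = 927369 ≡ 218 (mod 1433)
145^8 = (145^4)^2 ≡ 218^2 = 47524 ≡ 235 (mod 1433)
145^9 = 145^8 · 145^1 ≡ 235 · 145 ≡ 1116 (mod 1433).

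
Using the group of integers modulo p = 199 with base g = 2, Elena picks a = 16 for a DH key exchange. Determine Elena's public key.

Public value = 2^{16} \pmod{199}.
2^1 ≡ 2 (mod 199)
2^2 = (2^1)^2 ≡ 2^2 = 4 ≡ 4 (mod 199)
2^4 = (2^2)^2 ≡ 4^2 = 16 ≡ 16 (mod 199)
2^8 = (2^4)^2 ≡ 16^2 = 256 ≡ 57 (mod 199)
2^16 = (2^8)^2 ≡ 57^2 = 3249 ≡ 65 (mod 199)

65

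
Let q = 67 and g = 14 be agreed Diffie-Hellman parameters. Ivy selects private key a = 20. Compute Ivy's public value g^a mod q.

40

Public value = 14^20 mod 67.
14^1 ≡ 14 (mod 67)
14^2 = (14^1)^2 ≡ 14^2 = 196 ≡ 62 (mod 67)
14^4 = (14^2)^2 ≡ 62^2 = 3844 ≡ 25 (mod 67)
14^8 = (14^4)^2 ≡ 25^2 = 625 ≡ 22 (mod 67)
14^16 = (14^8)^2 ≡ 22^2 = 484 ≡ 15 (mod 67)
14^20 = 14^16 · 14^4 ≡ 15 · 25 ≡ 40 (mod 67).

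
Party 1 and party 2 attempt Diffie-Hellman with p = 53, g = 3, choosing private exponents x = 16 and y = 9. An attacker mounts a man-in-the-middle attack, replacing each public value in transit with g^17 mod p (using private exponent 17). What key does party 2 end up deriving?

Party 2 receives an attacker's public value M = 3^17 mod 53 instead of the honest one.
3^1 ≡ 3 (mod 53)
3^2 = (3^1)^2 ≡ 3^2 = 9 ≡ 9 (mod 53)
3^4 = (3^2)^2 ≡ 9^2 = 81 ≡ 28 (mod 53)
3^8 = (3^4)^2 ≡ 28^2 = 784 ≡ 42 (mod 53)
3^16 = (3^8)^2 ≡ 42^2 = 1764 ≡ 15 (mod 53)
3^17 = 3^16 · 3^1 ≡ 15 · 3 ≡ 45 (mod 53).
So M = 45. Party 2 computes K = M^9 mod 53.
45^1 ≡ 45 (mod 53)
45^2 = (45^1)^2 ≡ 45^2 = 2025 ≡ 11 (mod 53)
45^4 = (45^2)^2 ≡ 11^2 = 121 ≡ 15 (mod 53)
45^8 = (45^4)^2 ≡ 15^2 = 225 ≡ 13 (mod 53)
45^9 = 45^8 · 45^1 ≡ 13 · 45 ≡ 2 (mod 53).

2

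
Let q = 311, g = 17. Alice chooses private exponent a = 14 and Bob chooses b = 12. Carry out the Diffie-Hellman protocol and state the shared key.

208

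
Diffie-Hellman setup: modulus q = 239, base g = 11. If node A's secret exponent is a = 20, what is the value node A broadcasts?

Public value = 11^20 (mod 239).
11^1 ≡ 11 (mod 239)
11^2 = (11^1)^2 ≡ 11^2 = 121 ≡ 121 (mod 239)
11^4 = (11^2)^2 ≡ 121^2 = 14641 ≡ 62 (mod 239)
11^8 = (11^4)^2 ≡ 62^2 = 3844 ≡ 20 (mod 239)
11^16 = (11^8)^2 ≡ 20^2 = 400 ≡ 161 (mod 239)
11^20 = 11^16 · 11^4 ≡ 161 · 62 ≡ 183 (mod 239).

183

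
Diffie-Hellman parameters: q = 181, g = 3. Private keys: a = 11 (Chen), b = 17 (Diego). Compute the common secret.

15

Diego sends B = g^b mod q = 3^17 mod 181.
3^1 ≡ 3 (mod 181)
3^2 = (3^1)^2 ≡ 3^2 = 9 ≡ 9 (mod 181)
3^4 = (3^2)^2 ≡ 9^2 = 81 ≡ 81 (mod 181)
3^8 = (3^4)^2 ≡ 81^2 = 6561 ≡ 45 (mod 181)
3^16 = (3^8)^2 ≡ 45^2 = 2025 ≡ 34 (mod 181)
3^17 = 3^16 · 3^1 ≡ 34 · 3 ≡ 102 (mod 181).
So B = 102. Chen then computes K = B^a mod q = 102^11 mod 181.
102^1 ≡ 102 (mod 181)
102^2 = (102^1)^2 ≡ 102^2 = 10404 ≡ 87 (mod 181)
102^4 = (102^2)^2 ≡ 87^2 = 7569 ≡ 148 (mod 181)
102^8 = (102^4)^2 ≡ 148^2 = 21904 ≡ 3 (mod 181)
102^11 = 102^8 · 102^2 · 102^1 ≡ 3 · 87 · 102 ≡ 15 (mod 181).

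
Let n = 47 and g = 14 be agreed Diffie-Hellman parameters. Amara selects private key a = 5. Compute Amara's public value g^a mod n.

3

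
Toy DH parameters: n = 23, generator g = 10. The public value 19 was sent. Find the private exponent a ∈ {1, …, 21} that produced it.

5

Try successive powers of 10 modulo 23:
10^1 ≡ 10
10^2 ≡ 8
10^3 ≡ 11
10^4 ≡ 18
10^5 ≡ 19
Found: a = 5.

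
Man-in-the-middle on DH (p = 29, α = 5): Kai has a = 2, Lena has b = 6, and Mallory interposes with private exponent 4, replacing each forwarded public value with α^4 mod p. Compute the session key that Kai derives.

Kai receives Mallory's public value M = 5^4 mod 29 instead of the honest one.
5^1 ≡ 5 (mod 29)
5^2 = (5^1)^2 ≡ 5^2 = 25 ≡ 25 (mod 29)
5^4 = (5^2)^2 ≡ 25^2 = 625 ≡ 16 (mod 29)
So M = 16. Kai computes K = M^2 mod 29.
16^1 ≡ 16 (mod 29)
16^2 = (16^1)^2 ≡ 16^2 = 256 ≡ 24 (mod 29)

24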